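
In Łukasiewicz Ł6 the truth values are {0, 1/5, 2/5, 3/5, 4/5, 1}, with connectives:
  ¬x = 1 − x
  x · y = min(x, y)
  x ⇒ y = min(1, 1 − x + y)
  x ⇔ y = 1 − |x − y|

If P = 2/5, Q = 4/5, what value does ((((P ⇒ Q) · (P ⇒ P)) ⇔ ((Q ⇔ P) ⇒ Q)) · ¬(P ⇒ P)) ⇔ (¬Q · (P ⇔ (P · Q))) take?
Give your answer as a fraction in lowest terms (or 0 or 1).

P ⇒ Q = 2/5 ⇒ 4/5 = 1
P ⇒ P = 2/5 ⇒ 2/5 = 1
(P ⇒ Q) · (P ⇒ P) = 1 · 1 = 1
Q ⇔ P = 4/5 ⇔ 2/5 = 3/5
(Q ⇔ P) ⇒ Q = 3/5 ⇒ 4/5 = 1
((P ⇒ Q) · (P ⇒ P)) ⇔ ((Q ⇔ P) ⇒ Q) = 1 ⇔ 1 = 1
P ⇒ P = 2/5 ⇒ 2/5 = 1
¬(P ⇒ P) = ¬1 = 0
(((P ⇒ Q) · (P ⇒ P)) ⇔ ((Q ⇔ P) ⇒ Q)) · ¬(P ⇒ P) = 1 · 0 = 0
¬Q = ¬4/5 = 1/5
P · Q = 2/5 · 4/5 = 2/5
P ⇔ (P · Q) = 2/5 ⇔ 2/5 = 1
¬Q · (P ⇔ (P · Q)) = 1/5 · 1 = 1/5
((((P ⇒ Q) · (P ⇒ P)) ⇔ ((Q ⇔ P) ⇒ Q)) · ¬(P ⇒ P)) ⇔ (¬Q · (P ⇔ (P · Q))) = 0 ⇔ 1/5 = 4/5

4/5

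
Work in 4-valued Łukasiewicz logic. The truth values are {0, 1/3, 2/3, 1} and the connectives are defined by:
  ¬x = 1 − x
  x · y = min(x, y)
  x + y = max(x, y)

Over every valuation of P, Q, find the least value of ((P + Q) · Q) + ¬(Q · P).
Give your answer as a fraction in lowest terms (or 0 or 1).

Take P = 1/3, Q = 1/3:
P + Q = 1/3 + 1/3 = 1/3
(P + Q) · Q = 1/3 · 1/3 = 1/3
Q · P = 1/3 · 1/3 = 1/3
¬(Q · P) = ¬1/3 = 2/3
((P + Q) · Q) + ¬(Q · P) = 1/3 + 2/3 = 2/3
No assignment yields a value below 2/3, so this is the minimum.

2/3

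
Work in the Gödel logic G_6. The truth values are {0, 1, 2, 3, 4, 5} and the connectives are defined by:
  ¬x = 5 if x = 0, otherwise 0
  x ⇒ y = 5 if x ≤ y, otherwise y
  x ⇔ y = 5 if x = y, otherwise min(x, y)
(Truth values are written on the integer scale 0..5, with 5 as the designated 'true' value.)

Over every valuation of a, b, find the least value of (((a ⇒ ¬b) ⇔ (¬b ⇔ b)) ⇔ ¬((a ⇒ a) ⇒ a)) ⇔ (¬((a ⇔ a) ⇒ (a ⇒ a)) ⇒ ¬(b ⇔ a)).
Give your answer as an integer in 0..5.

0

Take a = 0, b = 0:
¬b = ¬0 = 5
a ⇒ ¬b = 0 ⇒ 5 = 5
¬b = ¬0 = 5
¬b ⇔ b = 5 ⇔ 0 = 0
(a ⇒ ¬b) ⇔ (¬b ⇔ b) = 5 ⇔ 0 = 0
a ⇒ a = 0 ⇒ 0 = 5
(a ⇒ a) ⇒ a = 5 ⇒ 0 = 0
¬((a ⇒ a) ⇒ a) = ¬0 = 5
((a ⇒ ¬b) ⇔ (¬b ⇔ b)) ⇔ ¬((a ⇒ a) ⇒ a) = 0 ⇔ 5 = 0
a ⇔ a = 0 ⇔ 0 = 5
a ⇒ a = 0 ⇒ 0 = 5
(a ⇔ a) ⇒ (a ⇒ a) = 5 ⇒ 5 = 5
¬((a ⇔ a) ⇒ (a ⇒ a)) = ¬5 = 0
b ⇔ a = 0 ⇔ 0 = 5
¬(b ⇔ a) = ¬5 = 0
¬((a ⇔ a) ⇒ (a ⇒ a)) ⇒ ¬(b ⇔ a) = 0 ⇒ 0 = 5
(((a ⇒ ¬b) ⇔ (¬b ⇔ b)) ⇔ ¬((a ⇒ a) ⇒ a)) ⇔ (¬((a ⇔ a) ⇒ (a ⇒ a)) ⇒ ¬(b ⇔ a)) = 0 ⇔ 5 = 0
No assignment yields a value below 0, so this is the minimum.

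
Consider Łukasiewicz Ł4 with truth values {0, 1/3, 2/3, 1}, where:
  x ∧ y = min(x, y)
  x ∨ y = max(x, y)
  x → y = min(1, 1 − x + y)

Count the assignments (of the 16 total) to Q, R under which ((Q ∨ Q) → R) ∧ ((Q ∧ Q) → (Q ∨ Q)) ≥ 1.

10

Q = 0, R = 0 ↦ 1  ≥
Q = 0, R = 1/3 ↦ 1  ≥
Q = 0, R = 2/3 ↦ 1  ≥
Q = 0, R = 1 ↦ 1  ≥
Q = 1/3, R = 0 ↦ 2/3  <
Q = 1/3, R = 1/3 ↦ 1  ≥
Q = 1/3, R = 2/3 ↦ 1  ≥
Q = 1/3, R = 1 ↦ 1  ≥
Q = 2/3, R = 0 ↦ 1/3  <
Q = 2/3, R = 1/3 ↦ 2/3  <
Q = 2/3, R = 2/3 ↦ 1  ≥
Q = 2/3, R = 1 ↦ 1  ≥
Q = 1, R = 0 ↦ 0  <
Q = 1, R = 1/3 ↦ 1/3  <
Q = 1, R = 2/3 ↦ 2/3  <
Q = 1, R = 1 ↦ 1  ≥
So 10 of the 16 assignments meet the threshold.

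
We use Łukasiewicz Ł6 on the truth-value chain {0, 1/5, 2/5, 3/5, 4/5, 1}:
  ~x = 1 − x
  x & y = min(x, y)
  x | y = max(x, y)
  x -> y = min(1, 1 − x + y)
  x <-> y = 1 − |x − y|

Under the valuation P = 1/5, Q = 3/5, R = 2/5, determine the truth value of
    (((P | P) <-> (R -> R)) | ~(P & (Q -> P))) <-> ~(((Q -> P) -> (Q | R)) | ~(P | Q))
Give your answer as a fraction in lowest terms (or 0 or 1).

1/5

P | P = 1/5 | 1/5 = 1/5
R -> R = 2/5 -> 2/5 = 1
(P | P) <-> (R -> R) = 1/5 <-> 1 = 1/5
Q -> P = 3/5 -> 1/5 = 3/5
P & (Q -> P) = 1/5 & 3/5 = 1/5
~(P & (Q -> P)) = ~1/5 = 4/5
((P | P) <-> (R -> R)) | ~(P & (Q -> P)) = 1/5 | 4/5 = 4/5
Q -> P = 3/5 -> 1/5 = 3/5
Q | R = 3/5 | 2/5 = 3/5
(Q -> P) -> (Q | R) = 3/5 -> 3/5 = 1
P | Q = 1/5 | 3/5 = 3/5
~(P | Q) = ~3/5 = 2/5
((Q -> P) -> (Q | R)) | ~(P | Q) = 1 | 2/5 = 1
~(((Q -> P) -> (Q | R)) | ~(P | Q)) = ~1 = 0
(((P | P) <-> (R -> R)) | ~(P & (Q -> P))) <-> ~(((Q -> P) -> (Q | R)) | ~(P | Q)) = 4/5 <-> 0 = 1/5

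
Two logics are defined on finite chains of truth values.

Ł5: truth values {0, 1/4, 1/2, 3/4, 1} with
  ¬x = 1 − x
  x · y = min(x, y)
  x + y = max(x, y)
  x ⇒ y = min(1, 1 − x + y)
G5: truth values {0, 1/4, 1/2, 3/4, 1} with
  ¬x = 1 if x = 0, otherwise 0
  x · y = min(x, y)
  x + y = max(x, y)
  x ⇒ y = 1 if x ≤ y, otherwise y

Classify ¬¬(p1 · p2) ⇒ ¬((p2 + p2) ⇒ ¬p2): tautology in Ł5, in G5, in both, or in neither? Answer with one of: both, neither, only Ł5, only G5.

In Ł5: at p1 = 1/4, p2 = 1/4 the value is 3/4 — not a tautology.
In G5: every assignment gives 1 — tautology.

only G5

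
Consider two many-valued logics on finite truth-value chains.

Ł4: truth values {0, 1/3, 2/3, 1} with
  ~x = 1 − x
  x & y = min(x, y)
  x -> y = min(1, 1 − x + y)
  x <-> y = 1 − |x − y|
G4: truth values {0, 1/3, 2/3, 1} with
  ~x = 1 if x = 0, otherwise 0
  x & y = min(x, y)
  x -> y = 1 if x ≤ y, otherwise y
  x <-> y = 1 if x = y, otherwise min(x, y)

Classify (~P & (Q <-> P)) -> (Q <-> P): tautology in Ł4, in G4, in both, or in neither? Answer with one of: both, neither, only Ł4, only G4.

In Ł4: every assignment gives 1 — tautology.
In G4: every assignment gives 1 — tautology.

both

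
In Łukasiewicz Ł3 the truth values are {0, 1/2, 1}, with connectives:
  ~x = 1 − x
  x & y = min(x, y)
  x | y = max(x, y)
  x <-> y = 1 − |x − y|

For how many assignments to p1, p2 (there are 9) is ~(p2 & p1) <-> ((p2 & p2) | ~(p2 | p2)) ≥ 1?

p1 = 0, p2 = 0 ↦ 1  ≥
p1 = 0, p2 = 1/2 ↦ 1/2  <
p1 = 0, p2 = 1 ↦ 1  ≥
p1 = 1/2, p2 = 0 ↦ 1  ≥
p1 = 1/2, p2 = 1/2 ↦ 1  ≥
p1 = 1/2, p2 = 1 ↦ 1/2  <
p1 = 1, p2 = 0 ↦ 1  ≥
p1 = 1, p2 = 1/2 ↦ 1  ≥
p1 = 1, p2 = 1 ↦ 0  <
So 6 of the 9 assignments meet the threshold.

6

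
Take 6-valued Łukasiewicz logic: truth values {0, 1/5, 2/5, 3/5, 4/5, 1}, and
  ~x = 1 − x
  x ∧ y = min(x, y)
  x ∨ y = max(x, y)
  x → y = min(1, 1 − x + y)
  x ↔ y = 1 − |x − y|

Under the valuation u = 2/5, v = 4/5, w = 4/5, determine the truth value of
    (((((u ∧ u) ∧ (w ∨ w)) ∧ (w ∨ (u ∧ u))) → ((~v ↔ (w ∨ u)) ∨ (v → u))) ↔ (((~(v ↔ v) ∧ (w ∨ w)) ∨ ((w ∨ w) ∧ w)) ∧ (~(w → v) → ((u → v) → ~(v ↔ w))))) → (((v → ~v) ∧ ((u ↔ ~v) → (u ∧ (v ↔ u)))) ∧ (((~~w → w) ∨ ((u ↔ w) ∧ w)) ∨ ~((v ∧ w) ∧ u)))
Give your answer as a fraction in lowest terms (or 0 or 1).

3/5

u ∧ u = 2/5 ∧ 2/5 = 2/5
w ∨ w = 4/5 ∨ 4/5 = 4/5
(u ∧ u) ∧ (w ∨ w) = 2/5 ∧ 4/5 = 2/5
u ∧ u = 2/5 ∧ 2/5 = 2/5
w ∨ (u ∧ u) = 4/5 ∨ 2/5 = 4/5
((u ∧ u) ∧ (w ∨ w)) ∧ (w ∨ (u ∧ u)) = 2/5 ∧ 4/5 = 2/5
~v = ~4/5 = 1/5
w ∨ u = 4/5 ∨ 2/5 = 4/5
~v ↔ (w ∨ u) = 1/5 ↔ 4/5 = 2/5
v → u = 4/5 → 2/5 = 3/5
(~v ↔ (w ∨ u)) ∨ (v → u) = 2/5 ∨ 3/5 = 3/5
(((u ∧ u) ∧ (w ∨ w)) ∧ (w ∨ (u ∧ u))) → ((~v ↔ (w ∨ u)) ∨ (v → u)) = 2/5 → 3/5 = 1
v ↔ v = 4/5 ↔ 4/5 = 1
~(v ↔ v) = ~1 = 0
w ∨ w = 4/5 ∨ 4/5 = 4/5
~(v ↔ v) ∧ (w ∨ w) = 0 ∧ 4/5 = 0
w ∨ w = 4/5 ∨ 4/5 = 4/5
(w ∨ w) ∧ w = 4/5 ∧ 4/5 = 4/5
(~(v ↔ v) ∧ (w ∨ w)) ∨ ((w ∨ w) ∧ w) = 0 ∨ 4/5 = 4/5
w → v = 4/5 → 4/5 = 1
~(w → v) = ~1 = 0
u → v = 2/5 → 4/5 = 1
v ↔ w = 4/5 ↔ 4/5 = 1
~(v ↔ w) = ~1 = 0
(u → v) → ~(v ↔ w) = 1 → 0 = 0
~(w → v) → ((u → v) → ~(v ↔ w)) = 0 → 0 = 1
((~(v ↔ v) ∧ (w ∨ w)) ∨ ((w ∨ w) ∧ w)) ∧ (~(w → v) → ((u → v) → ~(v ↔ w))) = 4/5 ∧ 1 = 4/5
((((u ∧ u) ∧ (w ∨ w)) ∧ (w ∨ (u ∧ u))) → ((~v ↔ (w ∨ u)) ∨ (v → u))) ↔ (((~(v ↔ v) ∧ (w ∨ w)) ∨ ((w ∨ w) ∧ w)) ∧ (~(w → v) → ((u → v) → ~(v ↔ w)))) = 1 ↔ 4/5 = 4/5
~v = ~4/5 = 1/5
v → ~v = 4/5 → 1/5 = 2/5
~v = ~4/5 = 1/5
u ↔ ~v = 2/5 ↔ 1/5 = 4/5
v ↔ u = 4/5 ↔ 2/5 = 3/5
u ∧ (v ↔ u) = 2/5 ∧ 3/5 = 2/5
(u ↔ ~v) → (u ∧ (v ↔ u)) = 4/5 → 2/5 = 3/5
(v → ~v) ∧ ((u ↔ ~v) → (u ∧ (v ↔ u))) = 2/5 ∧ 3/5 = 2/5
~w = ~4/5 = 1/5
~~w = ~1/5 = 4/5
~~w → w = 4/5 → 4/5 = 1
u ↔ w = 2/5 ↔ 4/5 = 3/5
(u ↔ w) ∧ w = 3/5 ∧ 4/5 = 3/5
(~~w → w) ∨ ((u ↔ w) ∧ w) = 1 ∨ 3/5 = 1
v ∧ w = 4/5 ∧ 4/5 = 4/5
(v ∧ w) ∧ u = 4/5 ∧ 2/5 = 2/5
~((v ∧ w) ∧ u) = ~2/5 = 3/5
((~~w → w) ∨ ((u ↔ w) ∧ w)) ∨ ~((v ∧ w) ∧ u) = 1 ∨ 3/5 = 1
((v → ~v) ∧ ((u ↔ ~v) → (u ∧ (v ↔ u)))) ∧ (((~~w → w) ∨ ((u ↔ w) ∧ w)) ∨ ~((v ∧ w) ∧ u)) = 2/5 ∧ 1 = 2/5
(((((u ∧ u) ∧ (w ∨ w)) ∧ (w ∨ (u ∧ u))) → ((~v ↔ (w ∨ u)) ∨ (v → u))) ↔ (((~(v ↔ v) ∧ (w ∨ w)) ∨ ((w ∨ w) ∧ w)) ∧ (~(w → v) → ((u → v) → ~(v ↔ w))))) → (((v → ~v) ∧ ((u ↔ ~v) → (u ∧ (v ↔ u)))) ∧ (((~~w → w) ∨ ((u ↔ w) ∧ w)) ∨ ~((v ∧ w) ∧ u))) = 4/5 → 2/5 = 3/5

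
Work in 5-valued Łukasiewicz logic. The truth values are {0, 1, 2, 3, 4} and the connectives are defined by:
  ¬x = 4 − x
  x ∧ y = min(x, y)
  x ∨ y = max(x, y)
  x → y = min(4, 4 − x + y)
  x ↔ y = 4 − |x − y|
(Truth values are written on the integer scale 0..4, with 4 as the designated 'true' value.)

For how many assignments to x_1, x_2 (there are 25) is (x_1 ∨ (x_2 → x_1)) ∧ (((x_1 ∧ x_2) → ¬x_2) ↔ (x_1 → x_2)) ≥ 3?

value 4: 3 assignments (counts)
value 3: 7 assignments (counts)
value 2: 7 assignments
value 1: 5 assignments
value 0: 3 assignments
So 10 of the 25 assignments meet the threshold.

10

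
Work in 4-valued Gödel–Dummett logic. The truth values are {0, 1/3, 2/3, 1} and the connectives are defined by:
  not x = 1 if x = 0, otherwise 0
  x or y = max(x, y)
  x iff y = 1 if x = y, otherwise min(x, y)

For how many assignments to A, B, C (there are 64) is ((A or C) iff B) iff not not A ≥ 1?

18

value 1: 18 assignments (counts)
value 2/3: 10 assignments
value 1/3: 14 assignments
value 0: 22 assignments
So 18 of the 64 assignments meet the threshold.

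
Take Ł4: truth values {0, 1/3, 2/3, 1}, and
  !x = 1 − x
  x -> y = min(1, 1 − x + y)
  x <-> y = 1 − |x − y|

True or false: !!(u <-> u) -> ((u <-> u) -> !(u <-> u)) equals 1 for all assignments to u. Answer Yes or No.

Counterexample: take u = 0.
u <-> u = 0 <-> 0 = 1
!(u <-> u) = !1 = 0
!!(u <-> u) = !0 = 1
u <-> u = 0 <-> 0 = 1
u <-> u = 0 <-> 0 = 1
!(u <-> u) = !1 = 0
(u <-> u) -> !(u <-> u) = 1 -> 0 = 0
!!(u <-> u) -> ((u <-> u) -> !(u <-> u)) = 1 -> 0 = 0
This gives 0 ≠ 1.

No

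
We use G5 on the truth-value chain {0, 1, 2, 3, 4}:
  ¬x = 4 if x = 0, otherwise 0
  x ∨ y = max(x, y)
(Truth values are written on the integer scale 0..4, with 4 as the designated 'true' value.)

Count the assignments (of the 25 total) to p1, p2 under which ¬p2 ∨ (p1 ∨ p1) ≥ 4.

9

value 4: 9 assignments (counts)
value 3: 4 assignments
value 2: 4 assignments
value 1: 4 assignments
value 0: 4 assignments
So 9 of the 25 assignments meet the threshold.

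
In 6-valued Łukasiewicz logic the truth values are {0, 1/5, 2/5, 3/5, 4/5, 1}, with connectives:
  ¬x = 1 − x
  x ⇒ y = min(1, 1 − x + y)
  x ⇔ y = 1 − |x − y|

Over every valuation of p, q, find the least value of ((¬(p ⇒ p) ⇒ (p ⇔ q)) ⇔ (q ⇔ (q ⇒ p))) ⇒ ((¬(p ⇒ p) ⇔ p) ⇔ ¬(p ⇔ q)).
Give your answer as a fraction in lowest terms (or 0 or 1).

3/5

Take p = 0, q = 2/5:
p ⇒ p = 0 ⇒ 0 = 1
¬(p ⇒ p) = ¬1 = 0
p ⇔ q = 0 ⇔ 2/5 = 3/5
¬(p ⇒ p) ⇒ (p ⇔ q) = 0 ⇒ 3/5 = 1
q ⇒ p = 2/5 ⇒ 0 = 3/5
q ⇔ (q ⇒ p) = 2/5 ⇔ 3/5 = 4/5
(¬(p ⇒ p) ⇒ (p ⇔ q)) ⇔ (q ⇔ (q ⇒ p)) = 1 ⇔ 4/5 = 4/5
p ⇒ p = 0 ⇒ 0 = 1
¬(p ⇒ p) = ¬1 = 0
¬(p ⇒ p) ⇔ p = 0 ⇔ 0 = 1
p ⇔ q = 0 ⇔ 2/5 = 3/5
¬(p ⇔ q) = ¬3/5 = 2/5
(¬(p ⇒ p) ⇔ p) ⇔ ¬(p ⇔ q) = 1 ⇔ 2/5 = 2/5
((¬(p ⇒ p) ⇒ (p ⇔ q)) ⇔ (q ⇔ (q ⇒ p))) ⇒ ((¬(p ⇒ p) ⇔ p) ⇔ ¬(p ⇔ q)) = 4/5 ⇒ 2/5 = 3/5
No assignment yields a value below 3/5, so this is the minimum.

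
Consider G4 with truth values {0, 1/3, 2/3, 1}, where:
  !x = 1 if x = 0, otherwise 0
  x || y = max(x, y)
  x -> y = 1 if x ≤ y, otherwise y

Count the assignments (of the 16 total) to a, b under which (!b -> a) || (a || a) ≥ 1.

a = 0, b = 0 ↦ 0  <
a = 0, b = 1/3 ↦ 1  ≥
a = 0, b = 2/3 ↦ 1  ≥
a = 0, b = 1 ↦ 1  ≥
a = 1/3, b = 0 ↦ 1/3  <
a = 1/3, b = 1/3 ↦ 1  ≥
a = 1/3, b = 2/3 ↦ 1  ≥
a = 1/3, b = 1 ↦ 1  ≥
a = 2/3, b = 0 ↦ 2/3  <
a = 2/3, b = 1/3 ↦ 1  ≥
a = 2/3, b = 2/3 ↦ 1  ≥
a = 2/3, b = 1 ↦ 1  ≥
a = 1, b = 0 ↦ 1  ≥
a = 1, b = 1/3 ↦ 1  ≥
a = 1, b = 2/3 ↦ 1  ≥
a = 1, b = 1 ↦ 1  ≥
So 13 of the 16 assignments meet the threshold.

13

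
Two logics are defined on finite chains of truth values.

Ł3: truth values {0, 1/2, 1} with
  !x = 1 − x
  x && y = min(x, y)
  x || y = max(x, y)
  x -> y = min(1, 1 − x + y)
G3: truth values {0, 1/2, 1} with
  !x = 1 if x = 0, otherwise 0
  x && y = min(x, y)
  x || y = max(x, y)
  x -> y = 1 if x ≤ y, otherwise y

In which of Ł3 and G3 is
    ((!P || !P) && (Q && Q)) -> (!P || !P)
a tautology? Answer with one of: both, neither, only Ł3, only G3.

In Ł3: every assignment gives 1 — tautology.
In G3: every assignment gives 1 — tautology.

both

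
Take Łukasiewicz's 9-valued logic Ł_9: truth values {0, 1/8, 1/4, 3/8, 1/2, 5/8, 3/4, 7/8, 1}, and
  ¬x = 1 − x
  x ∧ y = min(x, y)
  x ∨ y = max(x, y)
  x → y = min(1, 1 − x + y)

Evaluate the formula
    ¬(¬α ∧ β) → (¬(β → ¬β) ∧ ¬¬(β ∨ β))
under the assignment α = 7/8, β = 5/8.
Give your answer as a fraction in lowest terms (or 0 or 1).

¬α = ¬7/8 = 1/8
¬α ∧ β = 1/8 ∧ 5/8 = 1/8
¬(¬α ∧ β) = ¬1/8 = 7/8
¬β = ¬5/8 = 3/8
β → ¬β = 5/8 → 3/8 = 3/4
¬(β → ¬β) = ¬3/4 = 1/4
β ∨ β = 5/8 ∨ 5/8 = 5/8
¬(β ∨ β) = ¬5/8 = 3/8
¬¬(β ∨ β) = ¬3/8 = 5/8
¬(β → ¬β) ∧ ¬¬(β ∨ β) = 1/4 ∧ 5/8 = 1/4
¬(¬α ∧ β) → (¬(β → ¬β) ∧ ¬¬(β ∨ β)) = 7/8 → 1/4 = 3/8

3/8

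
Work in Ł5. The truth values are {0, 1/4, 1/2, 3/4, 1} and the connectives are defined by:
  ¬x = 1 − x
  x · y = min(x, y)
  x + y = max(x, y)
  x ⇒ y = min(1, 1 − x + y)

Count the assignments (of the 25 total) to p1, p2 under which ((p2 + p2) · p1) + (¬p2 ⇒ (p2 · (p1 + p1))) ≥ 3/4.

14

value 1: 12 assignments (counts)
value 3/4: 2 assignments (counts)
value 1/2: 5 assignments
value 1/4: 1 assignment
value 0: 5 assignments
So 14 of the 25 assignments meet the threshold.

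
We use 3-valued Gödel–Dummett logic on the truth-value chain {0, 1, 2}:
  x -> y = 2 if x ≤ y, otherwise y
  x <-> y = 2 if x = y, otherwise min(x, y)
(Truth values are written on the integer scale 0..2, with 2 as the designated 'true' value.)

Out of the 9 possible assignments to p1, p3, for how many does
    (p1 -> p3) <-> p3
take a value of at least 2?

6

p1 = 0, p3 = 0 ↦ 0  <
p1 = 0, p3 = 1 ↦ 1  <
p1 = 0, p3 = 2 ↦ 2  ≥
p1 = 1, p3 = 0 ↦ 2  ≥
p1 = 1, p3 = 1 ↦ 1  <
p1 = 1, p3 = 2 ↦ 2  ≥
p1 = 2, p3 = 0 ↦ 2  ≥
p1 = 2, p3 = 1 ↦ 2  ≥
p1 = 2, p3 = 2 ↦ 2  ≥
So 6 of the 9 assignments meet the threshold.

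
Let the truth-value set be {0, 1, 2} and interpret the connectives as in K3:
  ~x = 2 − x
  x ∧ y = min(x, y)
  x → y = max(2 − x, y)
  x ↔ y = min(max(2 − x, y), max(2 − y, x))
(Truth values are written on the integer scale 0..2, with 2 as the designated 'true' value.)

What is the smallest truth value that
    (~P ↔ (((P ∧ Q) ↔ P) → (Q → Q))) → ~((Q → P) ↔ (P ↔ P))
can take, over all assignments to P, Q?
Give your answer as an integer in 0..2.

0

Take P = 0, Q = 0:
~P = ~0 = 2
P ∧ Q = 0 ∧ 0 = 0
(P ∧ Q) ↔ P = 0 ↔ 0 = 2
Q → Q = 0 → 0 = 2
((P ∧ Q) ↔ P) → (Q → Q) = 2 → 2 = 2
~P ↔ (((P ∧ Q) ↔ P) → (Q → Q)) = 2 ↔ 2 = 2
Q → P = 0 → 0 = 2
P ↔ P = 0 ↔ 0 = 2
(Q → P) ↔ (P ↔ P) = 2 ↔ 2 = 2
~((Q → P) ↔ (P ↔ P)) = ~2 = 0
(~P ↔ (((P ∧ Q) ↔ P) → (Q → Q))) → ~((Q → P) ↔ (P ↔ P)) = 2 → 0 = 0
No assignment yields a value below 0, so this is the minimum.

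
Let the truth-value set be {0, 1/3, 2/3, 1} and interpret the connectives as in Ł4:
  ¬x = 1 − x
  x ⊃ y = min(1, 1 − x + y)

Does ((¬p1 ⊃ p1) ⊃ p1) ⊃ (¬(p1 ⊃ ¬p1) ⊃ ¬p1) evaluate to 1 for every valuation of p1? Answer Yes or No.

No

Counterexample: take p1 = 1.
¬p1 = ¬1 = 0
¬p1 ⊃ p1 = 0 ⊃ 1 = 1
(¬p1 ⊃ p1) ⊃ p1 = 1 ⊃ 1 = 1
¬p1 = ¬1 = 0
p1 ⊃ ¬p1 = 1 ⊃ 0 = 0
¬(p1 ⊃ ¬p1) = ¬0 = 1
¬(p1 ⊃ ¬p1) ⊃ ¬p1 = 1 ⊃ 0 = 0
((¬p1 ⊃ p1) ⊃ p1) ⊃ (¬(p1 ⊃ ¬p1) ⊃ ¬p1) = 1 ⊃ 0 = 0
This gives 0 ≠ 1.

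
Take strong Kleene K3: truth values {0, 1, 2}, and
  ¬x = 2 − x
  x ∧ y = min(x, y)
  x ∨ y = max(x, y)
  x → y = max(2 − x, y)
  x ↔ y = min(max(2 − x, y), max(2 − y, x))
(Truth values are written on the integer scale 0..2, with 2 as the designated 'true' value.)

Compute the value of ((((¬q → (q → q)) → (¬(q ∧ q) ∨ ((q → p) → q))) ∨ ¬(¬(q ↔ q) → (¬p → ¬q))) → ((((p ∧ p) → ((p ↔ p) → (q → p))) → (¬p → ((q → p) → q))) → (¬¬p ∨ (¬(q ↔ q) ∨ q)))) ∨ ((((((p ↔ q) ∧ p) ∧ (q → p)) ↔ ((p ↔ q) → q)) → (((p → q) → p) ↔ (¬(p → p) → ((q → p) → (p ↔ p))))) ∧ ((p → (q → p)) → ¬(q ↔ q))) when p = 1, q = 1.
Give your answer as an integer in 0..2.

¬q = ¬1 = 1
q → q = 1 → 1 = 1
¬q → (q → q) = 1 → 1 = 1
q ∧ q = 1 ∧ 1 = 1
¬(q ∧ q) = ¬1 = 1
q → p = 1 → 1 = 1
(q → p) → q = 1 → 1 = 1
¬(q ∧ q) ∨ ((q → p) → q) = 1 ∨ 1 = 1
(¬q → (q → q)) → (¬(q ∧ q) ∨ ((q → p) → q)) = 1 → 1 = 1
q ↔ q = 1 ↔ 1 = 1
¬(q ↔ q) = ¬1 = 1
¬p = ¬1 = 1
¬q = ¬1 = 1
¬p → ¬q = 1 → 1 = 1
¬(q ↔ q) → (¬p → ¬q) = 1 → 1 = 1
¬(¬(q ↔ q) → (¬p → ¬q)) = ¬1 = 1
((¬q → (q → q)) → (¬(q ∧ q) ∨ ((q → p) → q))) ∨ ¬(¬(q ↔ q) → (¬p → ¬q)) = 1 ∨ 1 = 1
p ∧ p = 1 ∧ 1 = 1
p ↔ p = 1 ↔ 1 = 1
q → p = 1 → 1 = 1
(p ↔ p) → (q → p) = 1 → 1 = 1
(p ∧ p) → ((p ↔ p) → (q → p)) = 1 → 1 = 1
¬p = ¬1 = 1
q → p = 1 → 1 = 1
(q → p) → q = 1 → 1 = 1
¬p → ((q → p) → q) = 1 → 1 = 1
((p ∧ p) → ((p ↔ p) → (q → p))) → (¬p → ((q → p) → q)) = 1 → 1 = 1
¬p = ¬1 = 1
¬¬p = ¬1 = 1
q ↔ q = 1 ↔ 1 = 1
¬(q ↔ q) = ¬1 = 1
¬(q ↔ q) ∨ q = 1 ∨ 1 = 1
¬¬p ∨ (¬(q ↔ q) ∨ q) = 1 ∨ 1 = 1
(((p ∧ p) → ((p ↔ p) → (q → p))) → (¬p → ((q → p) → q))) → (¬¬p ∨ (¬(q ↔ q) ∨ q)) = 1 → 1 = 1
(((¬q → (q → q)) → (¬(q ∧ q) ∨ ((q → p) → q))) ∨ ¬(¬(q ↔ q) → (¬p → ¬q))) → ((((p ∧ p) → ((p ↔ p) → (q → p))) → (¬p → ((q → p) → q))) → (¬¬p ∨ (¬(q ↔ q) ∨ q))) = 1 → 1 = 1
p ↔ q = 1 ↔ 1 = 1
(p ↔ q) ∧ p = 1 ∧ 1 = 1
q → p = 1 → 1 = 1
((p ↔ q) ∧ p) ∧ (q → p) = 1 ∧ 1 = 1
p ↔ q = 1 ↔ 1 = 1
(p ↔ q) → q = 1 → 1 = 1
(((p ↔ q) ∧ p) ∧ (q → p)) ↔ ((p ↔ q) → q) = 1 ↔ 1 = 1
p → q = 1 → 1 = 1
(p → q) → p = 1 → 1 = 1
p → p = 1 → 1 = 1
¬(p → p) = ¬1 = 1
q → p = 1 → 1 = 1
p ↔ p = 1 ↔ 1 = 1
(q → p) → (p ↔ p) = 1 → 1 = 1
¬(p → p) → ((q → p) → (p ↔ p)) = 1 → 1 = 1
((p → q) → p) ↔ (¬(p → p) → ((q → p) → (p ↔ p))) = 1 ↔ 1 = 1
((((p ↔ q) ∧ p) ∧ (q → p)) ↔ ((p ↔ q) → q)) → (((p → q) → p) ↔ (¬(p → p) → ((q → p) → (p ↔ p)))) = 1 → 1 = 1
q → p = 1 → 1 = 1
p → (q → p) = 1 → 1 = 1
q ↔ q = 1 ↔ 1 = 1
¬(q ↔ q) = ¬1 = 1
(p → (q → p)) → ¬(q ↔ q) = 1 → 1 = 1
(((((p ↔ q) ∧ p) ∧ (q → p)) ↔ ((p ↔ q) → q)) → (((p → q) → p) ↔ (¬(p → p) → ((q → p) → (p ↔ p))))) ∧ ((p → (q → p)) → ¬(q ↔ q)) = 1 ∧ 1 = 1
((((¬q → (q → q)) → (¬(q ∧ q) ∨ ((q → p) → q))) ∨ ¬(¬(q ↔ q) → (¬p → ¬q))) → ((((p ∧ p) → ((p ↔ p) → (q → p))) → (¬p → ((q → p) → q))) → (¬¬p ∨ (¬(q ↔ q) ∨ q)))) ∨ ((((((p ↔ q) ∧ p) ∧ (q → p)) ↔ ((p ↔ q) → q)) → (((p → q) → p) ↔ (¬(p → p) → ((q → p) → (p ↔ p))))) ∧ ((p → (q → p)) → ¬(q ↔ q))) = 1 ∨ 1 = 1

1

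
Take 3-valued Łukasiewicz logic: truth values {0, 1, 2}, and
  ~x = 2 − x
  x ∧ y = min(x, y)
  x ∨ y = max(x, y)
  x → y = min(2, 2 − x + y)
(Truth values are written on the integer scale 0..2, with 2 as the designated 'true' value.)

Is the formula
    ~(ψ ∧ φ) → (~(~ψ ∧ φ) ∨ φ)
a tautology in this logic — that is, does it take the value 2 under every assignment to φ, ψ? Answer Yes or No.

No

Counterexample: take φ = 1, ψ = 0.
ψ ∧ φ = 0 ∧ 1 = 0
~(ψ ∧ φ) = ~0 = 2
~ψ = ~0 = 2
~ψ ∧ φ = 2 ∧ 1 = 1
~(~ψ ∧ φ) = ~1 = 1
~(~ψ ∧ φ) ∨ φ = 1 ∨ 1 = 1
~(ψ ∧ φ) → (~(~ψ ∧ φ) ∨ φ) = 2 → 1 = 1
This gives 1 ≠ 2.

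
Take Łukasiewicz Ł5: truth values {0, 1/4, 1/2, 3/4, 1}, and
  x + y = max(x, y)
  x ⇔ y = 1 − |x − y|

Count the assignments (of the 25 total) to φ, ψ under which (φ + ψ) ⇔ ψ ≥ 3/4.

19

value 1: 15 assignments (counts)
value 3/4: 4 assignments (counts)
value 1/2: 3 assignments
value 1/4: 2 assignments
value 0: 1 assignment
So 19 of the 25 assignments meet the threshold.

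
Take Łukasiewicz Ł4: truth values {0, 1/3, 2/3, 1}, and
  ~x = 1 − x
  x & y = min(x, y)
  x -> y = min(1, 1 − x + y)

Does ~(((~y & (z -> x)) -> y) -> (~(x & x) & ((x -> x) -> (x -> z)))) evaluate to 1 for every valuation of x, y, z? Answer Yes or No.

No

Counterexample: take x = 0, y = 0, z = 0.
~y = ~0 = 1
z -> x = 0 -> 0 = 1
~y & (z -> x) = 1 & 1 = 1
(~y & (z -> x)) -> y = 1 -> 0 = 0
x & x = 0 & 0 = 0
~(x & x) = ~0 = 1
x -> x = 0 -> 0 = 1
x -> z = 0 -> 0 = 1
(x -> x) -> (x -> z) = 1 -> 1 = 1
~(x & x) & ((x -> x) -> (x -> z)) = 1 & 1 = 1
((~y & (z -> x)) -> y) -> (~(x & x) & ((x -> x) -> (x -> z))) = 0 -> 1 = 1
~(((~y & (z -> x)) -> y) -> (~(x & x) & ((x -> x) -> (x -> z)))) = ~1 = 0
This gives 0 ≠ 1.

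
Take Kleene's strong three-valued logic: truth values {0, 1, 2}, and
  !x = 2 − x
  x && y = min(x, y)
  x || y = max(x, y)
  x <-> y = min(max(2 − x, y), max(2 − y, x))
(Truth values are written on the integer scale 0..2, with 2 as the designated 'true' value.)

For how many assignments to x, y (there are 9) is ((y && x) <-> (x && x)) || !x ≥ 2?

4

x = 0, y = 0 ↦ 2  ≥
x = 0, y = 1 ↦ 2  ≥
x = 0, y = 2 ↦ 2  ≥
x = 1, y = 0 ↦ 1  <
x = 1, y = 1 ↦ 1  <
x = 1, y = 2 ↦ 1  <
x = 2, y = 0 ↦ 0  <
x = 2, y = 1 ↦ 1  <
x = 2, y = 2 ↦ 2  ≥
So 4 of the 9 assignments meet the threshold.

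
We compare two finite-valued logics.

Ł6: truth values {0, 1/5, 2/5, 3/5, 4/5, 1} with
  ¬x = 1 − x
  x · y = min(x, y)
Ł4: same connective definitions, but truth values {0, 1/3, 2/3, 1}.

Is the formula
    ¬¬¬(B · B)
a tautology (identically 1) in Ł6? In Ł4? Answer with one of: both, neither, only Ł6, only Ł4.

neither

In Ł6: at B = 1/5 the value is 4/5 — not a tautology.
In Ł4: at B = 1/3 the value is 2/3 — not a tautology.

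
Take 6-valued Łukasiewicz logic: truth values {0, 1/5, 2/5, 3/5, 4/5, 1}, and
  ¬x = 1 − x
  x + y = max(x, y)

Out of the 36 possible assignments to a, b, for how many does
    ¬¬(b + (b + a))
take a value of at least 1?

11

value 1: 11 assignments (counts)
value 4/5: 9 assignments
value 3/5: 7 assignments
value 2/5: 5 assignments
value 1/5: 3 assignments
value 0: 1 assignment
So 11 of the 36 assignments meet the threshold.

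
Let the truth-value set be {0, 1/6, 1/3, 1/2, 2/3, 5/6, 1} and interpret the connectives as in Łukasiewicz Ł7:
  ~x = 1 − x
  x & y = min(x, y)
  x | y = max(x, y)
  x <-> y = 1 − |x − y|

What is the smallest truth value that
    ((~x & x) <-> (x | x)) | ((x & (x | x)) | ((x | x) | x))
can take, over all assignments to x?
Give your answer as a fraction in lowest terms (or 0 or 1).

Take x = 2/3:
~x = ~2/3 = 1/3
~x & x = 1/3 & 2/3 = 1/3
x | x = 2/3 | 2/3 = 2/3
(~x & x) <-> (x | x) = 1/3 <-> 2/3 = 2/3
x | x = 2/3 | 2/3 = 2/3
x & (x | x) = 2/3 & 2/3 = 2/3
x | x = 2/3 | 2/3 = 2/3
(x | x) | x = 2/3 | 2/3 = 2/3
(x & (x | x)) | ((x | x) | x) = 2/3 | 2/3 = 2/3
((~x & x) <-> (x | x)) | ((x & (x | x)) | ((x | x) | x)) = 2/3 | 2/3 = 2/3
No assignment yields a value below 2/3, so this is the minimum.

2/3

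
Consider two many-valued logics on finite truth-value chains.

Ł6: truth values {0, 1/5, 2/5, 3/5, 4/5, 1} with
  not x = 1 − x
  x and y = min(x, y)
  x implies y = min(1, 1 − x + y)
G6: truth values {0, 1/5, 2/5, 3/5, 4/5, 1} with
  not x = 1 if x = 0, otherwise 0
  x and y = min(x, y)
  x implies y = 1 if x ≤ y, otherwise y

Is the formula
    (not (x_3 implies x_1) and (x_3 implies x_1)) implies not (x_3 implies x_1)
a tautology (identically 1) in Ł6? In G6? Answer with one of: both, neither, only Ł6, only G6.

In Ł6: every assignment gives 1 — tautology.
In G6: every assignment gives 1 — tautology.

both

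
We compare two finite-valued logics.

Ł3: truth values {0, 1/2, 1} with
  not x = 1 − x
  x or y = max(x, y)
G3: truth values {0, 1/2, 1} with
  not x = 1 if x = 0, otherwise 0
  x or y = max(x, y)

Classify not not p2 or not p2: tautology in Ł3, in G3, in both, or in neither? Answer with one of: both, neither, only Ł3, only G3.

only G3

In Ł3: at p2 = 1/2 the value is 1/2 — not a tautology.
In G3: every assignment gives 1 — tautology.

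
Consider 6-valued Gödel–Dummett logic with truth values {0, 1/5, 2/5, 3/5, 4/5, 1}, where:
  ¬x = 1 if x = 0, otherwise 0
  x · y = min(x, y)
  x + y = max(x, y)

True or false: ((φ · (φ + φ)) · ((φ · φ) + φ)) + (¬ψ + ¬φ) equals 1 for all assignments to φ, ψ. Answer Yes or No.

No

Counterexample: take φ = 1/5, ψ = 1/5.
φ + φ = 1/5 + 1/5 = 1/5
φ · (φ + φ) = 1/5 · 1/5 = 1/5
φ · φ = 1/5 · 1/5 = 1/5
(φ · φ) + φ = 1/5 + 1/5 = 1/5
(φ · (φ + φ)) · ((φ · φ) + φ) = 1/5 · 1/5 = 1/5
¬ψ = ¬1/5 = 0
¬φ = ¬1/5 = 0
¬ψ + ¬φ = 0 + 0 = 0
((φ · (φ + φ)) · ((φ · φ) + φ)) + (¬ψ + ¬φ) = 1/5 + 0 = 1/5
This gives 1/5 ≠ 1.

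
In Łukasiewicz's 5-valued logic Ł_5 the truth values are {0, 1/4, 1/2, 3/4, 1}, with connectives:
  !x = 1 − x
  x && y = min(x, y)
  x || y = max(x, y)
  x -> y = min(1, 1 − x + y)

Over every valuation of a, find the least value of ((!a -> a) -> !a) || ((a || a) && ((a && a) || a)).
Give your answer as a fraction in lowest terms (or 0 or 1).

1/2

Take a = 1/2:
!a = !1/2 = 1/2
!a -> a = 1/2 -> 1/2 = 1
!a = !1/2 = 1/2
(!a -> a) -> !a = 1 -> 1/2 = 1/2
a || a = 1/2 || 1/2 = 1/2
a && a = 1/2 && 1/2 = 1/2
(a && a) || a = 1/2 || 1/2 = 1/2
(a || a) && ((a && a) || a) = 1/2 && 1/2 = 1/2
((!a -> a) -> !a) || ((a || a) && ((a && a) || a)) = 1/2 || 1/2 = 1/2
No assignment yields a value below 1/2, so this is the minimum.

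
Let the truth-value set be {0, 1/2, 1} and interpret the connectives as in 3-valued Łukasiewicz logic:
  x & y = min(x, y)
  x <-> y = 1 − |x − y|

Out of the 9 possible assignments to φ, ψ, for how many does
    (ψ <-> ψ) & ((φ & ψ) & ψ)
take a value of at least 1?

1

φ = 0, ψ = 0 ↦ 0  <
φ = 0, ψ = 1/2 ↦ 0  <
φ = 0, ψ = 1 ↦ 0  <
φ = 1/2, ψ = 0 ↦ 0  <
φ = 1/2, ψ = 1/2 ↦ 1/2  <
φ = 1/2, ψ = 1 ↦ 1/2  <
φ = 1, ψ = 0 ↦ 0  <
φ = 1, ψ = 1/2 ↦ 1/2  <
φ = 1, ψ = 1 ↦ 1  ≥
So 1 of the 9 assignments meets the threshold.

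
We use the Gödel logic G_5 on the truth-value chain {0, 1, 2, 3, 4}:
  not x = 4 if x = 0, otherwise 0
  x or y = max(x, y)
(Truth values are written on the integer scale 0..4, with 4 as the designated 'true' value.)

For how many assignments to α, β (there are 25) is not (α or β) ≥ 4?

value 4: 1 assignment (counts)
value 0: 24 assignments
So 1 of the 25 assignments meets the threshold.

1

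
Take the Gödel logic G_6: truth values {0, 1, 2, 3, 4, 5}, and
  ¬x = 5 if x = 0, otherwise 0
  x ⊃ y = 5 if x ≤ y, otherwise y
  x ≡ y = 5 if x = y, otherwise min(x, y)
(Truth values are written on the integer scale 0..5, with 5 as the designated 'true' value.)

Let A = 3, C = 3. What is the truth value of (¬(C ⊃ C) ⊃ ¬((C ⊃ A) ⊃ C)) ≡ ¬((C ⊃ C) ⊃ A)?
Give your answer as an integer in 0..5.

C ⊃ C = 3 ⊃ 3 = 5
¬(C ⊃ C) = ¬5 = 0
C ⊃ A = 3 ⊃ 3 = 5
(C ⊃ A) ⊃ C = 5 ⊃ 3 = 3
¬((C ⊃ A) ⊃ C) = ¬3 = 0
¬(C ⊃ C) ⊃ ¬((C ⊃ A) ⊃ C) = 0 ⊃ 0 = 5
C ⊃ C = 3 ⊃ 3 = 5
(C ⊃ C) ⊃ A = 5 ⊃ 3 = 3
¬((C ⊃ C) ⊃ A) = ¬3 = 0
(¬(C ⊃ C) ⊃ ¬((C ⊃ A) ⊃ C)) ≡ ¬((C ⊃ C) ⊃ A) = 5 ≡ 0 = 0

0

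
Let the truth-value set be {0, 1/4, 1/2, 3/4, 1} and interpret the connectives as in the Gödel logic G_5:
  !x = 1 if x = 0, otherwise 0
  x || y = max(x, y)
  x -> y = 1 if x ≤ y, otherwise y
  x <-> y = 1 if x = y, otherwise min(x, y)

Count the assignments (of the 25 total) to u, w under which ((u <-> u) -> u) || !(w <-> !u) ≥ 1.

18

value 1: 18 assignments (counts)
value 3/4: 1 assignment
value 1/2: 1 assignment
value 1/4: 1 assignment
value 0: 4 assignments
So 18 of the 25 assignments meet the threshold.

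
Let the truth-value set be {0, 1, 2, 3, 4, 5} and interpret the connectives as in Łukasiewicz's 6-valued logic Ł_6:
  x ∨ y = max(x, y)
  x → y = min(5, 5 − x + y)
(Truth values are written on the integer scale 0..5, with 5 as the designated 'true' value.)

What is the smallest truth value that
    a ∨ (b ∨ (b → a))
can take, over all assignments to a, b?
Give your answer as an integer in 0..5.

3

Take a = 0, b = 2:
b → a = 2 → 0 = 3
b ∨ (b → a) = 2 ∨ 3 = 3
a ∨ (b ∨ (b → a)) = 0 ∨ 3 = 3
No assignment yields a value below 3, so this is the minimum.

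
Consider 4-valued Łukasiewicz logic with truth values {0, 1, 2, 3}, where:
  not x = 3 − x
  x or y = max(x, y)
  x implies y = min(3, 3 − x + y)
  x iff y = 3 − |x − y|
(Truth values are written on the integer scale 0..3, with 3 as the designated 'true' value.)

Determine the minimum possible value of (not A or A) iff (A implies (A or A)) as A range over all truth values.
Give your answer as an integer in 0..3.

2

Take A = 1:
not A = not 1 = 2
not A or A = 2 or 1 = 2
A or A = 1 or 1 = 1
A implies (A or A) = 1 implies 1 = 3
(not A or A) iff (A implies (A or A)) = 2 iff 3 = 2
No assignment yields a value below 2, so this is the minimum.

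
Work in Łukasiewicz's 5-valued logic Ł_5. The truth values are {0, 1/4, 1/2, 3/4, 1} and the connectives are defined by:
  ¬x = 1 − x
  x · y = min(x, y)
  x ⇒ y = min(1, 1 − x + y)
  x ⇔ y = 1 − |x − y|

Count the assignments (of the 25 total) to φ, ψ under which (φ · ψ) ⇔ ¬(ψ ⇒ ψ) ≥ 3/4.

value 1: 9 assignments (counts)
value 3/4: 7 assignments (counts)
value 1/2: 5 assignments
value 1/4: 3 assignments
value 0: 1 assignment
So 16 of the 25 assignments meet the threshold.

16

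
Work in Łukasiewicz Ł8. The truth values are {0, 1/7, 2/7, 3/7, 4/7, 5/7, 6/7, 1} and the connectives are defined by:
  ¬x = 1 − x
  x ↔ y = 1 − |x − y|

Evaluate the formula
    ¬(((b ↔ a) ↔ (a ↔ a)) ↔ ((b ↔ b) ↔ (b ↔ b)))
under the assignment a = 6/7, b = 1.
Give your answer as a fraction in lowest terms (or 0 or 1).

1/7

b ↔ a = 1 ↔ 6/7 = 6/7
a ↔ a = 6/7 ↔ 6/7 = 1
(b ↔ a) ↔ (a ↔ a) = 6/7 ↔ 1 = 6/7
b ↔ b = 1 ↔ 1 = 1
b ↔ b = 1 ↔ 1 = 1
(b ↔ b) ↔ (b ↔ b) = 1 ↔ 1 = 1
((b ↔ a) ↔ (a ↔ a)) ↔ ((b ↔ b) ↔ (b ↔ b)) = 6/7 ↔ 1 = 6/7
¬(((b ↔ a) ↔ (a ↔ a)) ↔ ((b ↔ b) ↔ (b ↔ b))) = ¬6/7 = 1/7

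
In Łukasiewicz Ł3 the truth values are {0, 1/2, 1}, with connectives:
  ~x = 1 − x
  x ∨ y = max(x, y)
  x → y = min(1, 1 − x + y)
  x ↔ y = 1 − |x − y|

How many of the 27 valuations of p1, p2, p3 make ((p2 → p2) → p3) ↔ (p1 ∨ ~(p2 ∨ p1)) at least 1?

9

value 1: 9 assignments (counts)
value 1/2: 13 assignments
value 0: 5 assignments
So 9 of the 27 assignments meet the threshold.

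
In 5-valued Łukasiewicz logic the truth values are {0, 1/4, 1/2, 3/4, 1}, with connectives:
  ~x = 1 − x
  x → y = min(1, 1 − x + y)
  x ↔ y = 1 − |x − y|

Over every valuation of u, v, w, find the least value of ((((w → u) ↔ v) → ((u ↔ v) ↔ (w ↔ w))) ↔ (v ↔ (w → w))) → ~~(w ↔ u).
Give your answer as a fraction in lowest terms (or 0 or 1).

0

Take u = 0, v = 1, w = 1:
w → u = 1 → 0 = 0
(w → u) ↔ v = 0 ↔ 1 = 0
u ↔ v = 0 ↔ 1 = 0
w ↔ w = 1 ↔ 1 = 1
(u ↔ v) ↔ (w ↔ w) = 0 ↔ 1 = 0
((w → u) ↔ v) → ((u ↔ v) ↔ (w ↔ w)) = 0 → 0 = 1
w → w = 1 → 1 = 1
v ↔ (w → w) = 1 ↔ 1 = 1
(((w → u) ↔ v) → ((u ↔ v) ↔ (w ↔ w))) ↔ (v ↔ (w → w)) = 1 ↔ 1 = 1
w ↔ u = 1 ↔ 0 = 0
~(w ↔ u) = ~0 = 1
~~(w ↔ u) = ~1 = 0
((((w → u) ↔ v) → ((u ↔ v) ↔ (w ↔ w))) ↔ (v ↔ (w → w))) → ~~(w ↔ u) = 1 → 0 = 0
No assignment yields a value below 0, so this is the minimum.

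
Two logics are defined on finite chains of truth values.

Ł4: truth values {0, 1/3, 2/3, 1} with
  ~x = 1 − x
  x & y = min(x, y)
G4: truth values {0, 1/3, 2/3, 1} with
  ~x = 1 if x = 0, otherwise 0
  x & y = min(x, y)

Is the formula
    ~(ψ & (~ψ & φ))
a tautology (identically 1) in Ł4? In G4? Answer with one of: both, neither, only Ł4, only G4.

only G4

In Ł4: at φ = 1/3, ψ = 1/3 the value is 2/3 — not a tautology.
In G4: every assignment gives 1 — tautology.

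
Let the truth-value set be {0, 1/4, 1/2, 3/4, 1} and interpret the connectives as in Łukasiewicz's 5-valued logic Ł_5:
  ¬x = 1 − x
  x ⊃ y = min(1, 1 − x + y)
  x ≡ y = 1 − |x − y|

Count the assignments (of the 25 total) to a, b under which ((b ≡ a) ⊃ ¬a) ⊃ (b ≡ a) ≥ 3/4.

15

value 1: 11 assignments (counts)
value 3/4: 4 assignments (counts)
value 1/2: 5 assignments
value 1/4: 3 assignments
value 0: 2 assignments
So 15 of the 25 assignments meet the threshold.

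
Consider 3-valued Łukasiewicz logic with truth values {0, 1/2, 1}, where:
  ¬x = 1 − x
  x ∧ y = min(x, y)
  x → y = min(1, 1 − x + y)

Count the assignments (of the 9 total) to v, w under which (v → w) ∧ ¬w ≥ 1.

1

v = 0, w = 0 ↦ 1  ≥
v = 0, w = 1/2 ↦ 1/2  <
v = 0, w = 1 ↦ 0  <
v = 1/2, w = 0 ↦ 1/2  <
v = 1/2, w = 1/2 ↦ 1/2  <
v = 1/2, w = 1 ↦ 0  <
v = 1, w = 0 ↦ 0  <
v = 1, w = 1/2 ↦ 1/2  <
v = 1, w = 1 ↦ 0  <
So 1 of the 9 assignments meets the threshold.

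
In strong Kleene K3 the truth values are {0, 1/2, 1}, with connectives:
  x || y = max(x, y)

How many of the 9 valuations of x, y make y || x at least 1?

x = 0, y = 0 ↦ 0  <
x = 0, y = 1/2 ↦ 1/2  <
x = 0, y = 1 ↦ 1  ≥
x = 1/2, y = 0 ↦ 1/2  <
x = 1/2, y = 1/2 ↦ 1/2  <
x = 1/2, y = 1 ↦ 1  ≥
x = 1, y = 0 ↦ 1  ≥
x = 1, y = 1/2 ↦ 1  ≥
x = 1, y = 1 ↦ 1  ≥
So 5 of the 9 assignments meet the threshold.

5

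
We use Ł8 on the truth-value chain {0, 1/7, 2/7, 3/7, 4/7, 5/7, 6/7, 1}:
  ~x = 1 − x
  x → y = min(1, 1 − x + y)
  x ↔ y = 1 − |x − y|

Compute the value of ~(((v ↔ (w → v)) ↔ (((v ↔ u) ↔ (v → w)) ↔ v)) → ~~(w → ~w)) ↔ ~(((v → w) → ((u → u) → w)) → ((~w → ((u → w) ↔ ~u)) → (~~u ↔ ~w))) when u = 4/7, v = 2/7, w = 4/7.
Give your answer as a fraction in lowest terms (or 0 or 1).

6/7

w → v = 4/7 → 2/7 = 5/7
v ↔ (w → v) = 2/7 ↔ 5/7 = 4/7
v ↔ u = 2/7 ↔ 4/7 = 5/7
v → w = 2/7 → 4/7 = 1
(v ↔ u) ↔ (v → w) = 5/7 ↔ 1 = 5/7
((v ↔ u) ↔ (v → w)) ↔ v = 5/7 ↔ 2/7 = 4/7
(v ↔ (w → v)) ↔ (((v ↔ u) ↔ (v → w)) ↔ v) = 4/7 ↔ 4/7 = 1
~w = ~4/7 = 3/7
w → ~w = 4/7 → 3/7 = 6/7
~(w → ~w) = ~6/7 = 1/7
~~(w → ~w) = ~1/7 = 6/7
((v ↔ (w → v)) ↔ (((v ↔ u) ↔ (v → w)) ↔ v)) → ~~(w → ~w) = 1 → 6/7 = 6/7
~(((v ↔ (w → v)) ↔ (((v ↔ u) ↔ (v → w)) ↔ v)) → ~~(w → ~w)) = ~6/7 = 1/7
v → w = 2/7 → 4/7 = 1
u → u = 4/7 → 4/7 = 1
(u → u) → w = 1 → 4/7 = 4/7
(v → w) → ((u → u) → w) = 1 → 4/7 = 4/7
~w = ~4/7 = 3/7
u → w = 4/7 → 4/7 = 1
~u = ~4/7 = 3/7
(u → w) ↔ ~u = 1 ↔ 3/7 = 3/7
~w → ((u → w) ↔ ~u) = 3/7 → 3/7 = 1
~u = ~4/7 = 3/7
~~u = ~3/7 = 4/7
~w = ~4/7 = 3/7
~~u ↔ ~w = 4/7 ↔ 3/7 = 6/7
(~w → ((u → w) ↔ ~u)) → (~~u ↔ ~w) = 1 → 6/7 = 6/7
((v → w) → ((u → u) → w)) → ((~w → ((u → w) ↔ ~u)) → (~~u ↔ ~w)) = 4/7 → 6/7 = 1
~(((v → w) → ((u → u) → w)) → ((~w → ((u → w) ↔ ~u)) → (~~u ↔ ~w))) = ~1 = 0
~(((v ↔ (w → v)) ↔ (((v ↔ u) ↔ (v → w)) ↔ v)) → ~~(w → ~w)) ↔ ~(((v → w) → ((u → u) → w)) → ((~w → ((u → w) ↔ ~u)) → (~~u ↔ ~w))) = 1/7 ↔ 0 = 6/7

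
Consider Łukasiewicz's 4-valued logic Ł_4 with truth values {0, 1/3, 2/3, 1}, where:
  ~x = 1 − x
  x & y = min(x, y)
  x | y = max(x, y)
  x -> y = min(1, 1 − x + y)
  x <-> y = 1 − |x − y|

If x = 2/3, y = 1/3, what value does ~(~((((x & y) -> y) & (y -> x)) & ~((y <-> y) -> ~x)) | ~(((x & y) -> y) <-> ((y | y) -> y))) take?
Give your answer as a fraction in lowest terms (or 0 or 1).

2/3

x & y = 2/3 & 1/3 = 1/3
(x & y) -> y = 1/3 -> 1/3 = 1
y -> x = 1/3 -> 2/3 = 1
((x & y) -> y) & (y -> x) = 1 & 1 = 1
y <-> y = 1/3 <-> 1/3 = 1
~x = ~2/3 = 1/3
(y <-> y) -> ~x = 1 -> 1/3 = 1/3
~((y <-> y) -> ~x) = ~1/3 = 2/3
(((x & y) -> y) & (y -> x)) & ~((y <-> y) -> ~x) = 1 & 2/3 = 2/3
~((((x & y) -> y) & (y -> x)) & ~((y <-> y) -> ~x)) = ~2/3 = 1/3
x & y = 2/3 & 1/3 = 1/3
(x & y) -> y = 1/3 -> 1/3 = 1
y | y = 1/3 | 1/3 = 1/3
(y | y) -> y = 1/3 -> 1/3 = 1
((x & y) -> y) <-> ((y | y) -> y) = 1 <-> 1 = 1
~(((x & y) -> y) <-> ((y | y) -> y)) = ~1 = 0
~((((x & y) -> y) & (y -> x)) & ~((y <-> y) -> ~x)) | ~(((x & y) -> y) <-> ((y | y) -> y)) = 1/3 | 0 = 1/3
~(~((((x & y) -> y) & (y -> x)) & ~((y <-> y) -> ~x)) | ~(((x & y) -> y) <-> ((y | y) -> y))) = ~1/3 = 2/3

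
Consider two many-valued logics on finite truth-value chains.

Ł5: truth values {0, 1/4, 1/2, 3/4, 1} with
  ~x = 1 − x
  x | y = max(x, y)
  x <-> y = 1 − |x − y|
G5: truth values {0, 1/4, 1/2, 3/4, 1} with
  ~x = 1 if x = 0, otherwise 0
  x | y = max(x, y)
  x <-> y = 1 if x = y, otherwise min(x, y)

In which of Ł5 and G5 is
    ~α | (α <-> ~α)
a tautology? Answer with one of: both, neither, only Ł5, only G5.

In Ł5: at α = 1/4 the value is 3/4 — not a tautology.
In G5: at α = 1/4 the value is 0 — not a tautology.

neither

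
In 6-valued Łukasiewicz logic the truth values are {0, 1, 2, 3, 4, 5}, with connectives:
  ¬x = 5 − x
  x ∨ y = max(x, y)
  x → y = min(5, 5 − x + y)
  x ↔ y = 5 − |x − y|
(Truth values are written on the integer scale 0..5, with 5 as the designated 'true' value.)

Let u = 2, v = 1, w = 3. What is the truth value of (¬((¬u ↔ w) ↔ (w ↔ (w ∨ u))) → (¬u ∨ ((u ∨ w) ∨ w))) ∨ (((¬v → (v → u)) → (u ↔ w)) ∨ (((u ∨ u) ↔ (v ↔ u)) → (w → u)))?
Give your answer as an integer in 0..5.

¬u = ¬2 = 3
¬u ↔ w = 3 ↔ 3 = 5
w ∨ u = 3 ∨ 2 = 3
w ↔ (w ∨ u) = 3 ↔ 3 = 5
(¬u ↔ w) ↔ (w ↔ (w ∨ u)) = 5 ↔ 5 = 5
¬((¬u ↔ w) ↔ (w ↔ (w ∨ u))) = ¬5 = 0
¬u = ¬2 = 3
u ∨ w = 2 ∨ 3 = 3
(u ∨ w) ∨ w = 3 ∨ 3 = 3
¬u ∨ ((u ∨ w) ∨ w) = 3 ∨ 3 = 3
¬((¬u ↔ w) ↔ (w ↔ (w ∨ u))) → (¬u ∨ ((u ∨ w) ∨ w)) = 0 → 3 = 5
¬v = ¬1 = 4
v → u = 1 → 2 = 5
¬v → (v → u) = 4 → 5 = 5
u ↔ w = 2 ↔ 3 = 4
(¬v → (v → u)) → (u ↔ w) = 5 → 4 = 4
u ∨ u = 2 ∨ 2 = 2
v ↔ u = 1 ↔ 2 = 4
(u ∨ u) ↔ (v ↔ u) = 2 ↔ 4 = 3
w → u = 3 → 2 = 4
((u ∨ u) ↔ (v ↔ u)) → (w → u) = 3 → 4 = 5
((¬v → (v → u)) → (u ↔ w)) ∨ (((u ∨ u) ↔ (v ↔ u)) → (w → u)) = 4 ∨ 5 = 5
(¬((¬u ↔ w) ↔ (w ↔ (w ∨ u))) → (¬u ∨ ((u ∨ w) ∨ w))) ∨ (((¬v → (v → u)) → (u ↔ w)) ∨ (((u ∨ u) ↔ (v ↔ u)) → (w → u))) = 5 ∨ 5 = 5

5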